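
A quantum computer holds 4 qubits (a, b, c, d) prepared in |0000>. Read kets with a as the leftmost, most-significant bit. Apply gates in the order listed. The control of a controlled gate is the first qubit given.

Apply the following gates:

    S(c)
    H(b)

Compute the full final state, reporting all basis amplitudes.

The resulting statevector has amplitude sqrt(2)/2 on |0000>, sqrt(2)/2 on |0100>, and 0 on every other basis state.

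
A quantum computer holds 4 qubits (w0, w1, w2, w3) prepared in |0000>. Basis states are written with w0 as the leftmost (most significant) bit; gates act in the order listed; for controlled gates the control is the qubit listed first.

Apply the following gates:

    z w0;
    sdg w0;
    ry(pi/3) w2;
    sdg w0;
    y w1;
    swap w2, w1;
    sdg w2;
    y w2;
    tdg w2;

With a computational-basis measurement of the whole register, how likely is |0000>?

Outcome |0000> occurs with probability 3/4.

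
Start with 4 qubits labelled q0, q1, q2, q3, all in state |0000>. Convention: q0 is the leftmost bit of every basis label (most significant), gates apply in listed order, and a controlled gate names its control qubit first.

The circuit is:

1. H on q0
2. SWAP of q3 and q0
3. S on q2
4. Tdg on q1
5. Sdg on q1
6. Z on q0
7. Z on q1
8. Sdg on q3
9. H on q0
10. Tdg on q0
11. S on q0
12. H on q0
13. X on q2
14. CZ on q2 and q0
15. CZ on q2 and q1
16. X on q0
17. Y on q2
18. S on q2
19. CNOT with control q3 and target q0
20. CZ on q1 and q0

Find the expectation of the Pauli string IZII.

The expectation value of IZII is 1.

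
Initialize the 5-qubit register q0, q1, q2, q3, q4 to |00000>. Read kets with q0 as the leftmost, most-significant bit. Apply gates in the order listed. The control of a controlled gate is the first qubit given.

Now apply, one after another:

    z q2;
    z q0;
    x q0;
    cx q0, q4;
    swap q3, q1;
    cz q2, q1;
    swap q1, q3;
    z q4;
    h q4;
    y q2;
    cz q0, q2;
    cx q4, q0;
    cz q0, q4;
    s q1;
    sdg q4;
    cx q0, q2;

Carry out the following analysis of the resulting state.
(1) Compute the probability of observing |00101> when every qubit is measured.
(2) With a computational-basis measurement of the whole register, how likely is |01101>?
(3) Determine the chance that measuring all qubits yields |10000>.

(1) A full measurement returns |00101> with probability 1/2.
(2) A full measurement returns |01101> with probability 0.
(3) Outcome |10000> occurs with probability 1/2.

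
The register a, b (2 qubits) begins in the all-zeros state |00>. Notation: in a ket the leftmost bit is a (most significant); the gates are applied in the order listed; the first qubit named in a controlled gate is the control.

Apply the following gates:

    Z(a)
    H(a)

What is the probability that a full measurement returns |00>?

The probability of measuring |00> is 1/2.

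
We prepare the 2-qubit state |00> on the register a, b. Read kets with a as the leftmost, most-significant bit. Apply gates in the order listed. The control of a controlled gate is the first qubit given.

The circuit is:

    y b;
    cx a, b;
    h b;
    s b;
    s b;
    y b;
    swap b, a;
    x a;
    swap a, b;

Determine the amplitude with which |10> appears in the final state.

The final state's coefficient on |10> equals 0.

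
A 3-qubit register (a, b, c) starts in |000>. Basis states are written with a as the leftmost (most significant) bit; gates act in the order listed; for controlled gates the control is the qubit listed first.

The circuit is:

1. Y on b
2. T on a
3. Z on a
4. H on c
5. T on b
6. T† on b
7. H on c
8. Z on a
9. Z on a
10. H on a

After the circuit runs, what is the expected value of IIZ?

The observable IIZ averages to 1. Key observation: gates 3-8 undo each other exactly, leaving only the rest of the circuit to track.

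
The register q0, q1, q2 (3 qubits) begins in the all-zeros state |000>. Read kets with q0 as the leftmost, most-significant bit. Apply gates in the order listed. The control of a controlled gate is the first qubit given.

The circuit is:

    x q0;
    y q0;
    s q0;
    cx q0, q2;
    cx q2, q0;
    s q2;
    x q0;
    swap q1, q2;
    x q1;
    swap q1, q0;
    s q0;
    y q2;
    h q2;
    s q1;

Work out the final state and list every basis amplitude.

The final amplitudes are -sqrt(2)/2 on |110>, sqrt(2)/2 on |111>, and 0 on every other basis state.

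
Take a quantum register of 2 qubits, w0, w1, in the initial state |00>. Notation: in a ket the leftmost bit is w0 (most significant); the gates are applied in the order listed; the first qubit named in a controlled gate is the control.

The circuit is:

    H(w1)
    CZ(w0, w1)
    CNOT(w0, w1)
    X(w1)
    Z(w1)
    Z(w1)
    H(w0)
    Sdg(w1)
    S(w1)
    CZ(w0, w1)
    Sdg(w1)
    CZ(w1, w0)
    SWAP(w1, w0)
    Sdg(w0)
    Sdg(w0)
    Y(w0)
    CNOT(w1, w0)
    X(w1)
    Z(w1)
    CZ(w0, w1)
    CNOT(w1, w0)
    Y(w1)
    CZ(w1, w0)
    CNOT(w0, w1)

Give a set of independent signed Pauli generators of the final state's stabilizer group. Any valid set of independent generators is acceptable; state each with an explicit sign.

One valid set of independent stabilizer generators is -YI, -IX (any independent generating set of the same group is equally correct).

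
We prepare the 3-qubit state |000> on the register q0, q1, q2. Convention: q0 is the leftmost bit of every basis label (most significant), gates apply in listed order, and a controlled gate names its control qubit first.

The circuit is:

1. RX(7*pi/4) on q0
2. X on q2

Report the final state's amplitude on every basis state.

The final amplitudes are -sqrt(sqrt(2) + 2)/2 on |001>, -I*sqrt(2 - sqrt(2))/2 on |101>, and 0 on every other basis state.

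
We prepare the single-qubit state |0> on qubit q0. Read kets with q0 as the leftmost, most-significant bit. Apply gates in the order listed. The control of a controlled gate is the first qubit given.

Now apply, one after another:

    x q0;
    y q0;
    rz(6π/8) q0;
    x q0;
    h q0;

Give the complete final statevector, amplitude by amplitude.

The resulting statevector has amplitude -sqrt(2)*exp(I*pi/8)/2 on |0>, sqrt(2)*exp(I*pi/8)/2 on |1>.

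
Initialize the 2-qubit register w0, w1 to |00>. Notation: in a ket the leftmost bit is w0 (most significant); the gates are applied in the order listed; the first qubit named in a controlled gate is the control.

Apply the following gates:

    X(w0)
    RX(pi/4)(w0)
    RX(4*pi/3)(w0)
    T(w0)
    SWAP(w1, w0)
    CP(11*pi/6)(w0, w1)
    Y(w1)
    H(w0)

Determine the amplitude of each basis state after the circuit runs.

The resulting statevector has amplitude (sqrt(12 - 6*sqrt(2))/8 + sqrt(2*sqrt(2) + 4)/8)*exp(3*I*pi/4) on |00>, -sqrt(4 - 2*sqrt(2))/8 + sqrt(6*sqrt(2) + 12)/8 on |01>, (sqrt(12 - 6*sqrt(2))/8 + sqrt(2*sqrt(2) + 4)/8)*exp(3*I*pi/4) on |10>, -sqrt(4 - 2*sqrt(2))/8 + sqrt(6*sqrt(2) + 12)/8 on |11>.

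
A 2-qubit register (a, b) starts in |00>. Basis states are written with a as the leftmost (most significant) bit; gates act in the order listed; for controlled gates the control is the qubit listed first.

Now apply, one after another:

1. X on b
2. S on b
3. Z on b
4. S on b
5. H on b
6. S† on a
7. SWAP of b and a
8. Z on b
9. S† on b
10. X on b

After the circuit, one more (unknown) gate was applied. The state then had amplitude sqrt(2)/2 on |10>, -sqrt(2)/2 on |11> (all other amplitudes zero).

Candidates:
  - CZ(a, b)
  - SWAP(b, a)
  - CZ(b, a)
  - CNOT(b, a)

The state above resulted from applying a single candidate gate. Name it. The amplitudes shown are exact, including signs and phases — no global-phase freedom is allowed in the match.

It was SWAP(b, a) that produced the state shown.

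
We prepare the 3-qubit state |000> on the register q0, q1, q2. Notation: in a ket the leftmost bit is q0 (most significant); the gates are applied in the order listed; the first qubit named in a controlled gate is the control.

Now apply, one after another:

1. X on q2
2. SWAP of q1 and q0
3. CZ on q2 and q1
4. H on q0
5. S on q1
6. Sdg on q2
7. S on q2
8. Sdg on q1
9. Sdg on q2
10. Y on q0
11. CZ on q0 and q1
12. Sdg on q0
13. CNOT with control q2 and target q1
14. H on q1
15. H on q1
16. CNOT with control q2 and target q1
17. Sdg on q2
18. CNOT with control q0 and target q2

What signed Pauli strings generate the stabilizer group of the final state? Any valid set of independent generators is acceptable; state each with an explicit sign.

The stabilizer group can be generated by -XIY, -ZIZ, +IZI, among other valid generating sets. Key observation: the block from step 14 through step 15 cancels to the identity and can be dropped.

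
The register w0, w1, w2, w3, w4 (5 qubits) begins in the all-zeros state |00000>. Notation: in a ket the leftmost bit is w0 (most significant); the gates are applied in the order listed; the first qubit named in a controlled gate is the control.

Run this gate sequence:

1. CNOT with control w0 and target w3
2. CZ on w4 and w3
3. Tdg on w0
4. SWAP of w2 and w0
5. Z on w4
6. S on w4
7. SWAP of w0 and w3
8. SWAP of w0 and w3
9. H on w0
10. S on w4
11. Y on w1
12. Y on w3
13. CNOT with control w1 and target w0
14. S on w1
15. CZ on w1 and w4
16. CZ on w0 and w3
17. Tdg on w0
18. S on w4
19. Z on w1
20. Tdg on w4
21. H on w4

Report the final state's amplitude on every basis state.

The final amplitudes are I/2 on |01010>, I/2 on |01011>, -exp(I*pi/4)/2 on |11010>, -exp(I*pi/4)/2 on |11011>, and 0 on every other basis state.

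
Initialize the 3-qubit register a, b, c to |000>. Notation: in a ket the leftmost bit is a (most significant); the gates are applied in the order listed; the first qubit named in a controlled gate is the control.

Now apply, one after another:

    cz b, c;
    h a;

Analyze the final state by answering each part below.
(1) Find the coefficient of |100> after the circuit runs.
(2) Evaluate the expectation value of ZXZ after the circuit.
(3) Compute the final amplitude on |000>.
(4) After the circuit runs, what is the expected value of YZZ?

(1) The amplitude on |100> is sqrt(2)/2.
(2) In the final state, ZXZ has expectation 0.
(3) The final state's coefficient on |000> equals sqrt(2)/2.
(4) In the final state, YZZ has expectation 0.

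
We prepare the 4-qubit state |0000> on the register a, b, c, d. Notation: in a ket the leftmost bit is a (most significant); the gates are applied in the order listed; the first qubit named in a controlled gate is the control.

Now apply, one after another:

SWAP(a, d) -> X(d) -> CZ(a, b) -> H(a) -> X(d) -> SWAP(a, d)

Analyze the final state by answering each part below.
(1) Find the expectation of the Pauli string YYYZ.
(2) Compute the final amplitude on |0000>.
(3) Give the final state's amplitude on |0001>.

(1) The expectation value of YYYZ is 0.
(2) |0000> carries amplitude sqrt(2)/2 in the final state.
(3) The final state's coefficient on |0001> equals sqrt(2)/2.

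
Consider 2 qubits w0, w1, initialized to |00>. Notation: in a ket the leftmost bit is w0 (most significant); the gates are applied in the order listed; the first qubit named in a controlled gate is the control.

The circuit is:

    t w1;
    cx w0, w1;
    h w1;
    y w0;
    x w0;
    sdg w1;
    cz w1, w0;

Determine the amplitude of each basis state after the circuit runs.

The resulting statevector has amplitude sqrt(2)*I/2 on |00>, sqrt(2)/2 on |01>, 0 on |10>, 0 on |11>.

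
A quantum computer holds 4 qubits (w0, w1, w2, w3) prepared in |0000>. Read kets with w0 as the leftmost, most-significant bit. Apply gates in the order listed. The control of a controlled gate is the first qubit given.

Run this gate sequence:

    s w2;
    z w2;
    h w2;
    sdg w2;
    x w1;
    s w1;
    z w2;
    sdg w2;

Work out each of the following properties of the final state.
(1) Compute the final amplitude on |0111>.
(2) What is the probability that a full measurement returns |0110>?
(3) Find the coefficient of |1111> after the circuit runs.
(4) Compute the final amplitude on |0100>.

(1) The amplitude on |0111> is 0.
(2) Outcome |0110> occurs with probability 1/2.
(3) |1111> carries amplitude 0 in the final state.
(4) The amplitude on |0100> is sqrt(2)*I/2.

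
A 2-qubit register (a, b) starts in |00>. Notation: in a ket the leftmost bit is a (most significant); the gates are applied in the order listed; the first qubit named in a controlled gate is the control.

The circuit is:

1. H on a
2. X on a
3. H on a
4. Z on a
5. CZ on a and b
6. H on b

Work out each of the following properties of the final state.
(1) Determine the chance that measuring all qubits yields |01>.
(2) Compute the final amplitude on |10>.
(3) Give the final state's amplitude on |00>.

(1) Outcome |01> occurs with probability 1/2. Key observation: steps 1-4 multiply out to the identity, so the circuit reduces to the remaining gates.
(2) The final state's coefficient on |10> equals 0.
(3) |00> carries amplitude sqrt(2)/2 in the final state.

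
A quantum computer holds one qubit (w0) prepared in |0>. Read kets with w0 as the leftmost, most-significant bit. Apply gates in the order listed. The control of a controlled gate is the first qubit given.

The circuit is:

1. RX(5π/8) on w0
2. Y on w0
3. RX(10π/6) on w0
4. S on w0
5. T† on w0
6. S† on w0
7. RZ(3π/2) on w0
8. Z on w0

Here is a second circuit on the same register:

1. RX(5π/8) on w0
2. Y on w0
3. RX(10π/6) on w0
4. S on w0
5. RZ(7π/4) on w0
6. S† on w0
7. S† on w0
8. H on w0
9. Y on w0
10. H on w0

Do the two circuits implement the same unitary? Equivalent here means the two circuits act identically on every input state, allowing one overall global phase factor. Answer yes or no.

No, they are not equivalent — no single phase factor reconciles the two unitaries.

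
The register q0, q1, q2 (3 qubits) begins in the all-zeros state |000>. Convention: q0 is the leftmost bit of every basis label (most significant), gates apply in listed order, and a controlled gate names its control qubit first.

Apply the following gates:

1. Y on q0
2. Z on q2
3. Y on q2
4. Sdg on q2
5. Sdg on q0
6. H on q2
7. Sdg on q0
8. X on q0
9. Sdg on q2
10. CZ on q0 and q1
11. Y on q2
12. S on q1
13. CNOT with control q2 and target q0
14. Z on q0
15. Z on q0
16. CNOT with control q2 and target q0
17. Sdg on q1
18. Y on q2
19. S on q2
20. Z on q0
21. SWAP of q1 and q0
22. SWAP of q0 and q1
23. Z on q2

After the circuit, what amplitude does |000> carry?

|000> carries amplitude -sqrt(2)*I/2 in the final state.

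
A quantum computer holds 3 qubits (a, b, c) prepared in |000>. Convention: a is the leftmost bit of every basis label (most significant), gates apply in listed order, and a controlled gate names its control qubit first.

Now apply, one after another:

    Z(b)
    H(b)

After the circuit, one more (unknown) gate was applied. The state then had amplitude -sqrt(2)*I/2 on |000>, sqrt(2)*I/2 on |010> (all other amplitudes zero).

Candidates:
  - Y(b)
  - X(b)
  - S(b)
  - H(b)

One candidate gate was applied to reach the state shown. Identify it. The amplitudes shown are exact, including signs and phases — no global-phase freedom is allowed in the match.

The applied gate was Y(b).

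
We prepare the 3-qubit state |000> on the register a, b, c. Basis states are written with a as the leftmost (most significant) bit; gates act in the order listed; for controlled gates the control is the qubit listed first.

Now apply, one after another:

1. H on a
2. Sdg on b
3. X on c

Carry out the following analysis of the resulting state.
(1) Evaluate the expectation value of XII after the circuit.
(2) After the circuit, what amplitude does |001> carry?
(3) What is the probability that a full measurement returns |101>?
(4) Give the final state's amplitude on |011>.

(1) The observable XII averages to 1.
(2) The final state's coefficient on |001> equals sqrt(2)/2.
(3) Outcome |101> occurs with probability 1/2.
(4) The final state's coefficient on |011> equals 0.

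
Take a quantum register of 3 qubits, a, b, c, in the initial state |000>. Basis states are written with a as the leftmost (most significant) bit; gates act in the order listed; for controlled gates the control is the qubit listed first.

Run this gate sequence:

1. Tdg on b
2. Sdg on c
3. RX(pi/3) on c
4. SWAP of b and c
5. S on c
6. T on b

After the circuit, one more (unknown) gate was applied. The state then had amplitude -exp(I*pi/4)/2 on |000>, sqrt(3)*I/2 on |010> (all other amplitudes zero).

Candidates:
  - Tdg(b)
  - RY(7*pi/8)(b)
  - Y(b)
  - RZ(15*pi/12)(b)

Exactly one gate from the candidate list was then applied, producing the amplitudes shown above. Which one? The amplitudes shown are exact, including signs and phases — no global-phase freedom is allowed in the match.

It was Y(b) that produced the state shown.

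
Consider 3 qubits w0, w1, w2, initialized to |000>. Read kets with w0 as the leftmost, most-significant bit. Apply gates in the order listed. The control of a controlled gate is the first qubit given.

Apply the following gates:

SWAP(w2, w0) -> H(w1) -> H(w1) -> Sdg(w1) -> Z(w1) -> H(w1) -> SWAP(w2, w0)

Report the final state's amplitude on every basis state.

The resulting statevector has amplitude sqrt(2)/2 on |000>, sqrt(2)/2 on |010>, and 0 on every other basis state.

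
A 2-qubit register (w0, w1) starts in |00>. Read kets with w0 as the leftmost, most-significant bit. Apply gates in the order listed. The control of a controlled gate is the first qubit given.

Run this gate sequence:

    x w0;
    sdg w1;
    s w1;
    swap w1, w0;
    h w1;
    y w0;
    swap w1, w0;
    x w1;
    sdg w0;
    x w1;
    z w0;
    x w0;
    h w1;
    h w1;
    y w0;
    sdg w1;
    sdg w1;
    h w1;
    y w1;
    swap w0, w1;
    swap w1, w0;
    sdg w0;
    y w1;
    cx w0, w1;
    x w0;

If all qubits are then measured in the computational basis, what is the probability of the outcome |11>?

A full measurement returns |11> with probability 1/4.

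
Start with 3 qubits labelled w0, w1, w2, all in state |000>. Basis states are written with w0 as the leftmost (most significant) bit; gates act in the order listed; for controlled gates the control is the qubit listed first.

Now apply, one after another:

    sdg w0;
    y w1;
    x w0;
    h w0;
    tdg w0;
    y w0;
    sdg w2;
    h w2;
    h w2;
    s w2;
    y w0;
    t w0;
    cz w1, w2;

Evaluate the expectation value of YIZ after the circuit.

In the final state, YIZ has expectation 0. Key observation: gates 5-12 undo each other exactly, leaving only the rest of the circuit to track.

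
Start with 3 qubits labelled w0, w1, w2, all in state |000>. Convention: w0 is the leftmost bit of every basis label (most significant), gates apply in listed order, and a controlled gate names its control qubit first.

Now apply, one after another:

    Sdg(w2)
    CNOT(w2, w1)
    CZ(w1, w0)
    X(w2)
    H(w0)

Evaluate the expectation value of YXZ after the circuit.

The expectation value of YXZ is 0.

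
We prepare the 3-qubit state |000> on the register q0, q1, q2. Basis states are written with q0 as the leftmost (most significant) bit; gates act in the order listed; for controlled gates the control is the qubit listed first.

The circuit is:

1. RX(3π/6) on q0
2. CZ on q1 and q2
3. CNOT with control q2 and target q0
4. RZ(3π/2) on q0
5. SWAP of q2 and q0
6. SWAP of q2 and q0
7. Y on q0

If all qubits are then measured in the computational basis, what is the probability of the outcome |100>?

Outcome |100> occurs with probability 1/2. Key observation: steps 5-6 multiply out to the identity, so the circuit reduces to the remaining gates.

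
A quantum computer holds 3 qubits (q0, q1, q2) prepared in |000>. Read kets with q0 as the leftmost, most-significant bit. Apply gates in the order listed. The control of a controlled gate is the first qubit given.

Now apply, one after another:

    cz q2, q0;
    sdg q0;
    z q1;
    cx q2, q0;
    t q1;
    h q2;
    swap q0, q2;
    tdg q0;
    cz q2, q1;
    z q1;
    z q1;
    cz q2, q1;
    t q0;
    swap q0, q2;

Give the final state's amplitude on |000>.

|000> carries amplitude sqrt(2)/2 in the final state.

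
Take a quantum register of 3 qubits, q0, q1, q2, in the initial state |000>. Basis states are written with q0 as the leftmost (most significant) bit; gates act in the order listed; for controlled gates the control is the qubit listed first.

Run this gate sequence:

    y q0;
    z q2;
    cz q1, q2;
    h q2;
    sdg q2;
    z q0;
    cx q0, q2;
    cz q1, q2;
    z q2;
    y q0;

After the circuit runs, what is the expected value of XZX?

The observable XZX averages to 0.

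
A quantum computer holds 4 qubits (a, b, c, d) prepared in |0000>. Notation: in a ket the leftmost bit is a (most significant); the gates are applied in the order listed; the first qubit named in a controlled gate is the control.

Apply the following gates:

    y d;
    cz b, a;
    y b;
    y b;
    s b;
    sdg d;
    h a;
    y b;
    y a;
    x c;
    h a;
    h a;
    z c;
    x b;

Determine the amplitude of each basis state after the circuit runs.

The resulting statevector has amplitude -sqrt(2)/2 on |0011>, sqrt(2)/2 on |1011>, and 0 on every other basis state.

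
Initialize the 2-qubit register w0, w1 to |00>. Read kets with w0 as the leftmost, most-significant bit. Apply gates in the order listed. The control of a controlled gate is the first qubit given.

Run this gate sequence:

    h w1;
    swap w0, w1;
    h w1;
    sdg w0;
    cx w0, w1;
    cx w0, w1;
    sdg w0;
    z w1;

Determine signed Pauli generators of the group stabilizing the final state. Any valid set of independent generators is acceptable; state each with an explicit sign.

The stabilizer group can be generated by -XI, -IX, among other valid generating sets. Key observation: the block from step 5 through step 6 cancels to the identity and can be dropped.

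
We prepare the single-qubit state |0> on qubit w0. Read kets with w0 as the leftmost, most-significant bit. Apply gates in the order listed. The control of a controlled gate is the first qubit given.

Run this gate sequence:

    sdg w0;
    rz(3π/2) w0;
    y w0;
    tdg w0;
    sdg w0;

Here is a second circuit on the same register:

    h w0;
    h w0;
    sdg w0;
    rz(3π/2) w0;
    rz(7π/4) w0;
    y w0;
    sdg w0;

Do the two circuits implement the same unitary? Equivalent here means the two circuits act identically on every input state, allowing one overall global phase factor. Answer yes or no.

No — the two circuits implement different unitaries, even allowing a global phase.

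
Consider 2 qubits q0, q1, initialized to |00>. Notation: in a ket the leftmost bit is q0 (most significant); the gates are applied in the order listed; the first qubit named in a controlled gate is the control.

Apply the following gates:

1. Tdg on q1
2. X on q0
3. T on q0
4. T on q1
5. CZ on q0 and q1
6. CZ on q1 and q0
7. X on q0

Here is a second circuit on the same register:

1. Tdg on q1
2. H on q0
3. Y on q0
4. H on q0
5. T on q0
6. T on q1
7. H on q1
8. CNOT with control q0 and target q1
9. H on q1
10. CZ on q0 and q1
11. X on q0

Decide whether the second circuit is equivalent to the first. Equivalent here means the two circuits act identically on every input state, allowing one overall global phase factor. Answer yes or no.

No — the two circuits implement different unitaries, even allowing a global phase.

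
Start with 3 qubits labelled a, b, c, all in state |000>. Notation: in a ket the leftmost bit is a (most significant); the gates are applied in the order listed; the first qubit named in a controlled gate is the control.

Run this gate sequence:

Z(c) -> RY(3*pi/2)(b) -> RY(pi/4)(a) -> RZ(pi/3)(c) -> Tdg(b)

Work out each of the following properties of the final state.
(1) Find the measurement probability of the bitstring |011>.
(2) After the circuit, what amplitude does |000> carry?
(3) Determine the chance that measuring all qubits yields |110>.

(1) Outcome |011> occurs with probability 0.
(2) The final state's coefficient on |000> equals sqrt(2*sqrt(2) + 4)*exp(5*I*pi/6)/4.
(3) The probability of measuring |110> is 1/4 - sqrt(2)/8.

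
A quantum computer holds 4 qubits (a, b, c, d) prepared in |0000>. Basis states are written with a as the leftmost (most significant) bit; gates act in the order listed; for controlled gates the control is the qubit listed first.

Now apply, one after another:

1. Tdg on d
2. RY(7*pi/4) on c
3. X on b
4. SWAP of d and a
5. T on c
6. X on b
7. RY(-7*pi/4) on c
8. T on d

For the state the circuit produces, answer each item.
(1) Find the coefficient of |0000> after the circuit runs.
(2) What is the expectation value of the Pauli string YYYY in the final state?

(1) The amplitude on |0000> is sqrt(2)/4 + 1/2 - sqrt(2)*exp(I*pi/4)/4 + exp(I*pi/4)/2.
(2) The observable YYYY averages to 0.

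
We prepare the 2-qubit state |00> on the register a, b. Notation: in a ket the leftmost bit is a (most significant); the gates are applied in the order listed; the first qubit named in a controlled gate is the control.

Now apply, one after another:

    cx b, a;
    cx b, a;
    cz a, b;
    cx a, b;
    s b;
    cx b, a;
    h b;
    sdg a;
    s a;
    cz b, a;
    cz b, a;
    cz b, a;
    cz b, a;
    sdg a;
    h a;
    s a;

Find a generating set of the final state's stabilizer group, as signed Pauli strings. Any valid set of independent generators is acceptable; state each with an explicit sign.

One valid set of independent stabilizer generators is +YI, +IX (any independent generating set of the same group is equally correct). Key observation: gates 9-14 undo each other exactly, leaving only the rest of the circuit to track.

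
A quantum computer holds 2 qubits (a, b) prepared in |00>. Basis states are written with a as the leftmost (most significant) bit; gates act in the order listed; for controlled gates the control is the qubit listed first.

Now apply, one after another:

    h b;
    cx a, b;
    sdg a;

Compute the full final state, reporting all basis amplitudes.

The resulting statevector has amplitude sqrt(2)/2 on |00>, sqrt(2)/2 on |01>, 0 on |10>, 0 on |11>.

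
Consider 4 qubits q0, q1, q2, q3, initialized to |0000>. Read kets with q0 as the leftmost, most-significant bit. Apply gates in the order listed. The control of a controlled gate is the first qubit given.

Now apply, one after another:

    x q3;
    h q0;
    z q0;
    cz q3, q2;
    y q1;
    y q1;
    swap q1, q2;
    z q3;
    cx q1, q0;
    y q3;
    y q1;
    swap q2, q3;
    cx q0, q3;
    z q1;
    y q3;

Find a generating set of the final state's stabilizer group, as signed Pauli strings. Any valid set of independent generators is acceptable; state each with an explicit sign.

One valid set of independent stabilizer generators is +XIIX, -ZIIZ, -IZII, +IIZI (any independent generating set of the same group is equally correct).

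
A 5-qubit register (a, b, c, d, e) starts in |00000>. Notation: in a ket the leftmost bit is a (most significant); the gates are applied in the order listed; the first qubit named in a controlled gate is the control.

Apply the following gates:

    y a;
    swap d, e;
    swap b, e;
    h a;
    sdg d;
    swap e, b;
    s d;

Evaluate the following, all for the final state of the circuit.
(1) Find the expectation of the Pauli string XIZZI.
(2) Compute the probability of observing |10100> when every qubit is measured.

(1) The observable XIZZI averages to -1.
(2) A full measurement returns |10100> with probability 0.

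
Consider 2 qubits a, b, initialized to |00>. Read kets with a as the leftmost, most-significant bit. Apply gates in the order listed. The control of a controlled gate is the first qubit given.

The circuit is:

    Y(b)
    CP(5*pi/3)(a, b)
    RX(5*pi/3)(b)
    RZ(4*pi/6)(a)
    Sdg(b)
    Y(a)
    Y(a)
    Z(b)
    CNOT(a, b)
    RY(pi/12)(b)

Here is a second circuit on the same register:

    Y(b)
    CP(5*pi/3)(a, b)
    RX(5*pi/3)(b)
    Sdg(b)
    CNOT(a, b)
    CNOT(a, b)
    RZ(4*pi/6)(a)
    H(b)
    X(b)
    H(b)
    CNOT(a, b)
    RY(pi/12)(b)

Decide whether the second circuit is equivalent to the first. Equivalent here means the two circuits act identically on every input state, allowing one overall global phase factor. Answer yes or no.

Yes, they are equivalent — the unitaries differ by at most a global phase.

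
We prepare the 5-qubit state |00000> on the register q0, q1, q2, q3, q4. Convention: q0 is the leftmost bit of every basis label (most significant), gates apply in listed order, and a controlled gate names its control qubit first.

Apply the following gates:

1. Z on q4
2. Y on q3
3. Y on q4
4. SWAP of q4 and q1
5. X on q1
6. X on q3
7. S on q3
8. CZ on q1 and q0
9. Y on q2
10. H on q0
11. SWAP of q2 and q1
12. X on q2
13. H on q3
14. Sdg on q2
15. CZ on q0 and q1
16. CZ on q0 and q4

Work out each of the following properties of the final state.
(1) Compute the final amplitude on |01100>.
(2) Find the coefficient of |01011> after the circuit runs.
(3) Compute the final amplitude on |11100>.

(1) The amplitude on |01100> is -1/2.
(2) The amplitude on |01011> is 0.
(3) The final state's coefficient on |11100> equals 1/2.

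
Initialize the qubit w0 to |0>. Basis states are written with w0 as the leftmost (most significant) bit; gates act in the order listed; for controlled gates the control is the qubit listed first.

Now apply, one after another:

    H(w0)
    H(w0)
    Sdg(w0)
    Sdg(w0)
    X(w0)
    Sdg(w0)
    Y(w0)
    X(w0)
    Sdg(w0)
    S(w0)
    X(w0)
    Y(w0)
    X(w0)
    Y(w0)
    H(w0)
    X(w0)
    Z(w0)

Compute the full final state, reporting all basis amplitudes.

After the circuit, the state carries amplitude -sqrt(2)/2 on |0>, -sqrt(2)/2 on |1>. Key observation: gates 7-12 undo each other exactly, leaving only the rest of the circuit to track.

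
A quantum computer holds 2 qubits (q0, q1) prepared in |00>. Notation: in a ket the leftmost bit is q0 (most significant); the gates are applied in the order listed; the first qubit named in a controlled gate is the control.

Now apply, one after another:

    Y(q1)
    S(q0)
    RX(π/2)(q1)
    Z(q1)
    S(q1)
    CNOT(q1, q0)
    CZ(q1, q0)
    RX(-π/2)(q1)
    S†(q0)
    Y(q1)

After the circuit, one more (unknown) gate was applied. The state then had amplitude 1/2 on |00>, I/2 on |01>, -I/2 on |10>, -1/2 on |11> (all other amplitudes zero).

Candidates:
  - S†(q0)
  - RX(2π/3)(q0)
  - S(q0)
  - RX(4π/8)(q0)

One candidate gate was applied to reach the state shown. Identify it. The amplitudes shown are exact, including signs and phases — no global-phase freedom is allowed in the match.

It was S†(q0) that produced the state shown.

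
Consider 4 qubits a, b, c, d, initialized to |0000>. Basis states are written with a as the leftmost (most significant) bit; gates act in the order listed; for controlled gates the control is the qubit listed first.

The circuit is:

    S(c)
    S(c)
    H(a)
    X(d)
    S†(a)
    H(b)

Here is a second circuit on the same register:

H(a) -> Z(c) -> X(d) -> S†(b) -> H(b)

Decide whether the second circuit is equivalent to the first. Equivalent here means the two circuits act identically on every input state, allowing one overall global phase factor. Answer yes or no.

No, they are not equivalent — no single phase factor reconciles the two unitaries.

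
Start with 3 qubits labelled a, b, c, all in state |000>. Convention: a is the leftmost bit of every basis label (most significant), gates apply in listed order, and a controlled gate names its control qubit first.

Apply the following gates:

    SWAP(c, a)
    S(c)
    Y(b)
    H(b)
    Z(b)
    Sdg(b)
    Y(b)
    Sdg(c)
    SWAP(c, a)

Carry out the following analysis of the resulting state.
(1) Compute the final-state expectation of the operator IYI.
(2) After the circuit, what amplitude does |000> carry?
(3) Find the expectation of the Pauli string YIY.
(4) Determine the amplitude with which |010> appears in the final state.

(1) The observable IYI averages to -1.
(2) |000> carries amplitude -sqrt(2)*I/2 in the final state.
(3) In the final state, YIY has expectation 0.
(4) The final state's coefficient on |010> equals -sqrt(2)/2.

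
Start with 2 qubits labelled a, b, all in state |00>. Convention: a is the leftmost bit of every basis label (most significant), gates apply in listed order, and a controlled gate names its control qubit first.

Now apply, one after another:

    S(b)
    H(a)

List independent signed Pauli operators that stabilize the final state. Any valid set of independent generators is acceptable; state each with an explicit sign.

One valid set of independent stabilizer generators is +XI, +IZ (any independent generating set of the same group is equally correct).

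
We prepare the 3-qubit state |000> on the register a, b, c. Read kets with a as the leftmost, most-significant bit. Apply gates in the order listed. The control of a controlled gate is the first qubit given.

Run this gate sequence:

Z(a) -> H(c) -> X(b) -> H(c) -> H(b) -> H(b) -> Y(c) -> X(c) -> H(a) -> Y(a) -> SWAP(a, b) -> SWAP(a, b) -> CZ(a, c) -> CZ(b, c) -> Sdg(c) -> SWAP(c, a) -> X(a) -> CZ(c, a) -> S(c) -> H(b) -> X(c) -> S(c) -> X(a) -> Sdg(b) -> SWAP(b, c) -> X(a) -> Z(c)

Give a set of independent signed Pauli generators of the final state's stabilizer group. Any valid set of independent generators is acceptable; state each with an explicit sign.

One valid set of independent stabilizer generators is +IXI, -IIY, -ZII (any independent generating set of the same group is equally correct). Key observation: gates 5-6 undo each other exactly, leaving only the rest of the circuit to track.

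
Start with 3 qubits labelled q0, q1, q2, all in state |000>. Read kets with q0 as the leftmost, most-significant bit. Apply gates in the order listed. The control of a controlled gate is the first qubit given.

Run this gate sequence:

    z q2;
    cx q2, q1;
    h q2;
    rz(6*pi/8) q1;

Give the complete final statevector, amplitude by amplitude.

The resulting statevector has amplitude -sqrt(2)*exp(5*I*pi/8)/2 on |000>, -sqrt(2)*exp(5*I*pi/8)/2 on |001>, and 0 on every other basis state.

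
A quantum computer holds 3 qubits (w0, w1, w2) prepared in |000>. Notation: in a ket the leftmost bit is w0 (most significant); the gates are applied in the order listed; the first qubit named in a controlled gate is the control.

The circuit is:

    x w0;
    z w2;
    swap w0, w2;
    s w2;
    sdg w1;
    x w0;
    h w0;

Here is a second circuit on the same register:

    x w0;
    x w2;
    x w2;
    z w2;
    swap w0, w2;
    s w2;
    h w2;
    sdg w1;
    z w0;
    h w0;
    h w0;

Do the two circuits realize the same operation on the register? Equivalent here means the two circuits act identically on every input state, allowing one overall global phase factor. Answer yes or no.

No: there is an input state on which the two circuits produce genuinely different outputs (not merely differing by a phase).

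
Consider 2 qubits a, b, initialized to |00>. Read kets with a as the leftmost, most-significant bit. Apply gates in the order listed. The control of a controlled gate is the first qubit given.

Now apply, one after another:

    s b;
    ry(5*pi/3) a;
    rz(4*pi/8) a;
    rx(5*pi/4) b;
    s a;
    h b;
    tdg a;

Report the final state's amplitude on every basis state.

The final amplitudes are -sqrt(6)*sqrt(2 - sqrt(2))*exp(3*I*pi/4)/8 + sqrt(6)*sqrt(sqrt(2) + 2)*exp(I*pi/4)/8 on |00>, sqrt(6)*(-sqrt(sqrt(2) + 2) - I*sqrt(2 - sqrt(2)))*exp(I*pi/4)/8 on |01>, sqrt(2)*sqrt(sqrt(2) + 2)/8 - sqrt(2)*I*sqrt(2 - sqrt(2))/8 on |10>, -sqrt(2)*sqrt(sqrt(2) + 2)/8 - sqrt(2)*I*sqrt(2 - sqrt(2))/8 on |11>.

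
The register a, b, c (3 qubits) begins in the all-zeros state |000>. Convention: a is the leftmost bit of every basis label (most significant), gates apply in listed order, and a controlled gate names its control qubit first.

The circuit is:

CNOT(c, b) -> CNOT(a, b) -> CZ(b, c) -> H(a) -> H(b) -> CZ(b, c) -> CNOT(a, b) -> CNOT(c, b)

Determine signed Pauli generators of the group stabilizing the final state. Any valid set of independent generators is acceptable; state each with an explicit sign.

One valid set of independent stabilizer generators is +XII, +IXI, +IIZ (any independent generating set of the same group is equally correct).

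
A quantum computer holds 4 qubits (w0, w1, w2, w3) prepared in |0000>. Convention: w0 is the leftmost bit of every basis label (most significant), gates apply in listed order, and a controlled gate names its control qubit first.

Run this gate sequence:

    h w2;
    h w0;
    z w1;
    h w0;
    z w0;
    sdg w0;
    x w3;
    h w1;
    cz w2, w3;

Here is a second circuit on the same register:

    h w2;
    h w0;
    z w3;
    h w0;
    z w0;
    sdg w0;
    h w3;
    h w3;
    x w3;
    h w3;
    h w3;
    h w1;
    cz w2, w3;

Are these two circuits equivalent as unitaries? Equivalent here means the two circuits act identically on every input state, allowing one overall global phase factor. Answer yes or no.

No — the two circuits implement different unitaries, even allowing a global phase.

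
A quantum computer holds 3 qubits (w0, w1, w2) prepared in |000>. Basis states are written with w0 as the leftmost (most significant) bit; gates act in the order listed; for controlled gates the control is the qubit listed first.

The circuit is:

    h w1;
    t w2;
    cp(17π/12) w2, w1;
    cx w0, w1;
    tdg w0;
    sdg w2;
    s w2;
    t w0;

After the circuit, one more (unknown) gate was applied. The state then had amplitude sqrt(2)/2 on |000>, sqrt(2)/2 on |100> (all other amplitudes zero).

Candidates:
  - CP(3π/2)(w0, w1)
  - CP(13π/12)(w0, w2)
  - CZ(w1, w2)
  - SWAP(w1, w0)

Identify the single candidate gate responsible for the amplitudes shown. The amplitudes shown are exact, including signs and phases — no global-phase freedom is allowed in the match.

The applied gate was SWAP(w1, w0). Key observation: gates 5-8 undo each other exactly, leaving only the rest of the circuit to track.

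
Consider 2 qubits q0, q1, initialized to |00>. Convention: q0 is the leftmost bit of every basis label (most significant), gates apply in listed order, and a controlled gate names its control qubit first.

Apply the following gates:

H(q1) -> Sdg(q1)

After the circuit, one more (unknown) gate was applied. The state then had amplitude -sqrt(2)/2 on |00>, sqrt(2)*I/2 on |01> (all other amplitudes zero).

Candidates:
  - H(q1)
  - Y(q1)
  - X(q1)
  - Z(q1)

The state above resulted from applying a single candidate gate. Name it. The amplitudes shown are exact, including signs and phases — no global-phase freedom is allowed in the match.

The unique candidate consistent with the amplitudes is Y(q1).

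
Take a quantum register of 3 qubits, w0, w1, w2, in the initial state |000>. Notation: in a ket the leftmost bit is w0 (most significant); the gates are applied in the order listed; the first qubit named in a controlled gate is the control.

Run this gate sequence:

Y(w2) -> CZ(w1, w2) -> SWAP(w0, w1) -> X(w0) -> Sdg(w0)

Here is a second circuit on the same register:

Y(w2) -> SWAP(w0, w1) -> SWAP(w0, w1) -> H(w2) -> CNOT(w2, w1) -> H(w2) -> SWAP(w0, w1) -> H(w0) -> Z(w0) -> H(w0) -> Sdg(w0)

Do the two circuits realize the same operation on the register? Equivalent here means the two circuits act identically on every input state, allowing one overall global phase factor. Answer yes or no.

No: there is an input state on which the two circuits produce genuinely different outputs (not merely differing by a phase).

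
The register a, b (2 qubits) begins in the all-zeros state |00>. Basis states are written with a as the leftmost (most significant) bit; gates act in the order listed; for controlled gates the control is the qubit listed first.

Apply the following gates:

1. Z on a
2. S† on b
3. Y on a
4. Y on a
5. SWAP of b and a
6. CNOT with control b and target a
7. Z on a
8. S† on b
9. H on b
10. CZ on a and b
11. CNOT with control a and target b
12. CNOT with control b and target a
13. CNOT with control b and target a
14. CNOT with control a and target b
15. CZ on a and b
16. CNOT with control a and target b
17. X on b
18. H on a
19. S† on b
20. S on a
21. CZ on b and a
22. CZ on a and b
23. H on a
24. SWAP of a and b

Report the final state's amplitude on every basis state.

The final amplitudes are sqrt(2)*(1 + I)/4 on |00>, sqrt(2)*(1 - I)/4 on |01>, sqrt(2)*(1 - I)/4 on |10>, sqrt(2)*(-1 - I)/4 on |11>.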